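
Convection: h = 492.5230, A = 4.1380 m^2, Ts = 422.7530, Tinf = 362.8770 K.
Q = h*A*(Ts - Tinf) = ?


dT = 59.8760 K
Q = 492.5230 * 4.1380 * 59.8760 = 122030.8910 W

122030.8910 W


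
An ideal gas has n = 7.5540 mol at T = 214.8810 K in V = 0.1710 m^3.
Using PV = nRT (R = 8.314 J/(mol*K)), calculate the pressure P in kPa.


P = nRT/V = 7.5540 * 8.314 * 214.8810 / 0.1710
= 13495.3769 / 0.1710 = 78920.3326 Pa = 78.9203 kPa

78.9203 kPa


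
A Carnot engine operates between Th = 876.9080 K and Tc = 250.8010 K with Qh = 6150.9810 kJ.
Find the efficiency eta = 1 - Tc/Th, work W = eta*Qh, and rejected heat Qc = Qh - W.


eta = 1 - 250.8010/876.9080 = 0.7140
W = 0.7140 * 6150.9810 = 4391.7632 kJ
Qc = 6150.9810 - 4391.7632 = 1759.2178 kJ

eta = 71.3994%, W = 4391.7632 kJ, Qc = 1759.2178 kJ


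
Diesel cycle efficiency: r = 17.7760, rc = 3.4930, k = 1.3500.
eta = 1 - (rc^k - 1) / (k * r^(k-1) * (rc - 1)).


r^(k-1) = 2.7381
rc^k = 5.4115
eta = 0.5213 = 52.1272%

52.1272%


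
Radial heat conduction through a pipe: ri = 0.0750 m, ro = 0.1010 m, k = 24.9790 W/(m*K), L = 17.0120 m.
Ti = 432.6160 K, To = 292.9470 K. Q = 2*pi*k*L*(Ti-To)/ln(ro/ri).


dT = 139.6690 K
ln(ro/ri) = 0.2976
Q = 2*pi*24.9790*17.0120*139.6690 / 0.2976 = 1252939.5057 W

1252939.5057 W


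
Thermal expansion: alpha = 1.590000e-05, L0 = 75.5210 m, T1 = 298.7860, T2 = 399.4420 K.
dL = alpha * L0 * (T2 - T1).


dT = 100.6560 K
dL = 1.590000e-05 * 75.5210 * 100.6560 = 0.120866 m
L_final = 75.641866 m

dL = 0.120866 m


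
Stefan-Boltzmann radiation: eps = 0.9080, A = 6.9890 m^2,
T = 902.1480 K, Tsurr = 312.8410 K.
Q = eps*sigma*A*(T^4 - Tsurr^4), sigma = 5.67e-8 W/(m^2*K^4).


T^4 = 6.6239e+11
Tsurr^4 = 9.5784e+09
Q = 0.9080 * 5.67e-8 * 6.9890 * 6.5281e+11 = 234892.4961 W

234892.4961 W


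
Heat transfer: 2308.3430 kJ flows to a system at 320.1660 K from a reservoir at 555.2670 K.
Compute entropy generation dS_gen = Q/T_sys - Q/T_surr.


dS_sys = 2308.3430/320.1660 = 7.2098 kJ/K
dS_surr = -2308.3430/555.2670 = -4.1572 kJ/K
dS_gen = 7.2098 - 4.1572 = 3.0527 kJ/K (irreversible)

dS_gen = 3.0527 kJ/K, irreversible


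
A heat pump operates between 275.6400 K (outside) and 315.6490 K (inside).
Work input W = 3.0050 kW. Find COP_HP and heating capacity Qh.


COP = 315.6490 / 40.0090 = 7.8894
Qh = 7.8894 * 3.0050 = 23.7078 kW

COP = 7.8894, Qh = 23.7078 kW


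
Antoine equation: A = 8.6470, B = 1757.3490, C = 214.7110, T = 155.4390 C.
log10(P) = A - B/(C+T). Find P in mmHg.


C+T = 370.1500
B/(C+T) = 4.7477
log10(P) = 8.6470 - 4.7477 = 3.8993
P = 10^3.8993 = 7931.0893 mmHg

7931.0893 mmHg


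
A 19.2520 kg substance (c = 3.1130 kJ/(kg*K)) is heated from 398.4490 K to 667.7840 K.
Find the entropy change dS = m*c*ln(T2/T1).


T2/T1 = 1.6760
ln(T2/T1) = 0.5164
dS = 19.2520 * 3.1130 * 0.5164 = 30.9477 kJ/K

30.9477 kJ/K


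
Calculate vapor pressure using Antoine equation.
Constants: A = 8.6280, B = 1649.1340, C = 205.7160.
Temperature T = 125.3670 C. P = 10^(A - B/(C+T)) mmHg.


C+T = 331.0830
B/(C+T) = 4.9810
log10(P) = 8.6280 - 4.9810 = 3.6470
P = 10^3.6470 = 4435.7910 mmHg

4435.7910 mmHg


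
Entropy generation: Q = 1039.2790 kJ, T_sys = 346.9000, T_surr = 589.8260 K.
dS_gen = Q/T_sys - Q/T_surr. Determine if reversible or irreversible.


dS_sys = 1039.2790/346.9000 = 2.9959 kJ/K
dS_surr = -1039.2790/589.8260 = -1.7620 kJ/K
dS_gen = 2.9959 - 1.7620 = 1.2339 kJ/K (irreversible)

dS_gen = 1.2339 kJ/K, irreversible


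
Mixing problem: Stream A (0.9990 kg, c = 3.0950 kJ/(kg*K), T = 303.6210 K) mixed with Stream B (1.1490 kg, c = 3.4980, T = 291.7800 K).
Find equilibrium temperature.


num = 2111.4900
den = 7.1111
Tf = 296.9285 K

296.9285 K


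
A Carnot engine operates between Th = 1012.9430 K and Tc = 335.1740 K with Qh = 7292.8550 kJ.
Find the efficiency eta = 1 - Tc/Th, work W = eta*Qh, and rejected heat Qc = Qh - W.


eta = 1 - 335.1740/1012.9430 = 0.6691
W = 0.6691 * 7292.8550 = 4879.7129 kJ
Qc = 7292.8550 - 4879.7129 = 2413.1421 kJ

eta = 66.9109%, W = 4879.7129 kJ, Qc = 2413.1421 kJ


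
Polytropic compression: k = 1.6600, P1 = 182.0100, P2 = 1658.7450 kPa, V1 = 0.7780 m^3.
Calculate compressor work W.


(k-1)/k = 0.3976
(P2/P1)^exp = 2.4075
W = 2.5152 * 182.0100 * 0.7780 * (2.4075 - 1) = 501.2782 kJ

501.2782 kJ


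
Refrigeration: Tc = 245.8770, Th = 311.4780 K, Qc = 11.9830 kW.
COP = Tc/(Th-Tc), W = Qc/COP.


COP = 245.8770 / 65.6010 = 3.7481
W = 11.9830 / 3.7481 = 3.1971 kW

COP = 3.7481, W = 3.1971 kW


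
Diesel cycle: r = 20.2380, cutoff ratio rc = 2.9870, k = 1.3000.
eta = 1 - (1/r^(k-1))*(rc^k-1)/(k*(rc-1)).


r^(k-1) = 2.4652
rc^k = 4.1477
eta = 0.5057 = 50.5690%

50.5690%


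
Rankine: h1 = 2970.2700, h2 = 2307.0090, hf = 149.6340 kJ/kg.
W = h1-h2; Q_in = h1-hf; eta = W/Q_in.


W = 663.2610 kJ/kg
Q_in = 2820.6360 kJ/kg
eta = 0.2351 = 23.5146%

eta = 23.5146%


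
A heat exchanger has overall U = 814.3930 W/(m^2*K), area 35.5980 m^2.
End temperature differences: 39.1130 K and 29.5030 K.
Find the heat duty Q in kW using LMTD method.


LMTD = 34.0825 K
Q = 814.3930 * 35.5980 * 34.0825 = 988077.4526 W = 988.0775 kW

988.0775 kW


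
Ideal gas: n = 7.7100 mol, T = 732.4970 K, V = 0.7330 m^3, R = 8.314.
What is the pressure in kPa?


P = nRT/V = 7.7100 * 8.314 * 732.4970 / 0.7330
= 46953.7462 / 0.7330 = 64056.9526 Pa = 64.0570 kPa

64.0570 kPa


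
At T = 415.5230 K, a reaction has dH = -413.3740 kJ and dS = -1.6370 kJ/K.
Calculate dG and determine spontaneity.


T*dS = 415.5230 * -1.6370 = -680.2112 kJ
dG = -413.3740 + 680.2112 = 266.8372 kJ (non-spontaneous)

dG = 266.8372 kJ, non-spontaneous


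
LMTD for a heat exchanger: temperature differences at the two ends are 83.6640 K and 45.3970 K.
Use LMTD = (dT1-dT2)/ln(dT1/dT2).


dT1/dT2 = 1.8429
ln(dT1/dT2) = 0.6114
LMTD = 38.2670 / 0.6114 = 62.5930 K

62.5930 K


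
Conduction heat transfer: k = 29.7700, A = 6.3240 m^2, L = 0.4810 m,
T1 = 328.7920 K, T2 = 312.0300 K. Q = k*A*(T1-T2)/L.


dT = 16.7620 K
Q = 29.7700 * 6.3240 * 16.7620 / 0.4810 = 6560.7193 W

6560.7193 W


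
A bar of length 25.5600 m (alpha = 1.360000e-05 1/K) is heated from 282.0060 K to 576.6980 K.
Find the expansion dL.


dT = 294.6920 K
dL = 1.360000e-05 * 25.5600 * 294.6920 = 0.102440 m
L_final = 25.662440 m

dL = 0.102440 m


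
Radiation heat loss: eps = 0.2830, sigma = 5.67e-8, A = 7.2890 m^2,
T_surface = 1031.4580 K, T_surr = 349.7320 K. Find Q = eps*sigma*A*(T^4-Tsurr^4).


T^4 = 1.1319e+12
Tsurr^4 = 1.4960e+10
Q = 0.2830 * 5.67e-8 * 7.2890 * 1.1169e+12 = 130636.7195 W

130636.7195 W


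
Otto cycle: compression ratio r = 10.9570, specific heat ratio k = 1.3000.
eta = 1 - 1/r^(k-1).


r^(k-1) = 2.0507
eta = 1 - 1/2.0507 = 0.5124 = 51.2368%

51.2368%


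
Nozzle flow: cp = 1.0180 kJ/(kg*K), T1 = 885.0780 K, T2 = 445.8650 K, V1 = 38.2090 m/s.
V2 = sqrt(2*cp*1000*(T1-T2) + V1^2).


dT = 439.2130 K
2*cp*1000*dT = 894237.6680
V1^2 = 1459.9277
V2 = sqrt(895697.5957) = 946.4130 m/s

946.4130 m/s


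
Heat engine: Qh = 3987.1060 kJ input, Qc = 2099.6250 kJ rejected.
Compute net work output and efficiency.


W = 3987.1060 - 2099.6250 = 1887.4810 kJ
eta = 1887.4810 / 3987.1060 = 0.4734 = 47.3396%

W = 1887.4810 kJ, eta = 47.3396%


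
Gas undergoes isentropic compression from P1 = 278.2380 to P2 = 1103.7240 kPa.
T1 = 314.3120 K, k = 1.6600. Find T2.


(k-1)/k = 0.3976
(P2/P1)^exp = 1.7296
T2 = 314.3120 * 1.7296 = 543.6214 K

543.6214 K


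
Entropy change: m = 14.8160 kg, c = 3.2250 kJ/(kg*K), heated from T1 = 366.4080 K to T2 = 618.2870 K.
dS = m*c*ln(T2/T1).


T2/T1 = 1.6874
ln(T2/T1) = 0.5232
dS = 14.8160 * 3.2250 * 0.5232 = 24.9996 kJ/K

24.9996 kJ/K


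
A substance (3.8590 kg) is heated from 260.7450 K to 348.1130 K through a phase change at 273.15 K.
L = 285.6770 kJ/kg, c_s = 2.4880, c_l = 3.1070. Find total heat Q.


Q1 (sensible, solid) = 3.8590 * 2.4880 * 12.4050 = 119.1028 kJ
Q2 (latent) = 3.8590 * 285.6770 = 1102.4275 kJ
Q3 (sensible, liquid) = 3.8590 * 3.1070 * 74.9630 = 898.7998 kJ
Q_total = 2120.3302 kJ

2120.3302 kJ


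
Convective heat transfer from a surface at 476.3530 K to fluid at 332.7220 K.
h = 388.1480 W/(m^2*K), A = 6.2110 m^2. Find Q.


dT = 143.6310 K
Q = 388.1480 * 6.2110 * 143.6310 = 346263.7803 W

346263.7803 W


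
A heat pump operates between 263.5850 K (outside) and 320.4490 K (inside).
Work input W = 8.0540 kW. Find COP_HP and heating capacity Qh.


COP = 320.4490 / 56.8640 = 5.6354
Qh = 5.6354 * 8.0540 = 45.3872 kW

COP = 5.6354, Qh = 45.3872 kW


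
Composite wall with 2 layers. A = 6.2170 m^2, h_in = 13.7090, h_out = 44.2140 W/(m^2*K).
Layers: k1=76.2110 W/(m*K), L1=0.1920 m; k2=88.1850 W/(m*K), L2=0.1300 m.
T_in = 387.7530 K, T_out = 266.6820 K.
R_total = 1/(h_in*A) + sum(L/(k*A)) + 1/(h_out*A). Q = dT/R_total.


R_conv_in = 1/(13.7090*6.2170) = 0.0117
R_1 = 0.1920/(76.2110*6.2170) = 0.0004
R_2 = 0.1300/(88.1850*6.2170) = 0.0002
R_conv_out = 1/(44.2140*6.2170) = 0.0036
R_total = 0.0160 K/W
Q = 121.0710 / 0.0160 = 7560.5874 W

R_total = 0.0160 K/W, Q = 7560.5874 W


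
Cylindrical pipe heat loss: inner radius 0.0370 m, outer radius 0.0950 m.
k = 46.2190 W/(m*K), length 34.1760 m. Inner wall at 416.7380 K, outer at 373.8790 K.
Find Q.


dT = 42.8590 K
ln(ro/ri) = 0.9430
Q = 2*pi*46.2190*34.1760*42.8590 / 0.9430 = 451097.9751 W

451097.9751 W


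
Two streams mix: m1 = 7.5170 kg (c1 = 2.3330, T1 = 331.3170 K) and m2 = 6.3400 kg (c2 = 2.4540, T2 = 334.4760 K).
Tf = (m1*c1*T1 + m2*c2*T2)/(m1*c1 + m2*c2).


num = 11014.2576
den = 33.0955
Tf = 332.8021 K

332.8021 K


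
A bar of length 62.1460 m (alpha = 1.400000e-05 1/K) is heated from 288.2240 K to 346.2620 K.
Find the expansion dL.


dT = 58.0380 K
dL = 1.400000e-05 * 62.1460 * 58.0380 = 0.050496 m
L_final = 62.196496 m

dL = 0.050496 m


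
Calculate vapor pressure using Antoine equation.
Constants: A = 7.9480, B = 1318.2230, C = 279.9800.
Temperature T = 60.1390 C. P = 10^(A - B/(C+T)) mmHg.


C+T = 340.1190
B/(C+T) = 3.8758
log10(P) = 7.9480 - 3.8758 = 4.0722
P = 10^4.0722 = 11809.4603 mmHg

11809.4603 mmHg


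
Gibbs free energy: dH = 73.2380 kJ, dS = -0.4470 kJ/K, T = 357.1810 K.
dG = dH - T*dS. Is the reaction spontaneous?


T*dS = 357.1810 * -0.4470 = -159.6599 kJ
dG = 73.2380 + 159.6599 = 232.8979 kJ (non-spontaneous)

dG = 232.8979 kJ, non-spontaneous


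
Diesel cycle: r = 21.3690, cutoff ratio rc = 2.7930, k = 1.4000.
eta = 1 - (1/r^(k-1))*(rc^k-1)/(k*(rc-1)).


r^(k-1) = 3.4034
rc^k = 4.2121
eta = 0.6240 = 62.4017%

62.4017%


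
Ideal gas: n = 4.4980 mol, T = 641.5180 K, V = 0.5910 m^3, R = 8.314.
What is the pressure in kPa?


P = nRT/V = 4.4980 * 8.314 * 641.5180 / 0.5910
= 23990.4458 / 0.5910 = 40592.9709 Pa = 40.5930 kPa

40.5930 kPa


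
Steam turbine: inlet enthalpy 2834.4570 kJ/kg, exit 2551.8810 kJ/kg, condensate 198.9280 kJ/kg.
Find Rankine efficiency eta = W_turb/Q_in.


W = 282.5760 kJ/kg
Q_in = 2635.5290 kJ/kg
eta = 0.1072 = 10.7218%

eta = 10.7218%


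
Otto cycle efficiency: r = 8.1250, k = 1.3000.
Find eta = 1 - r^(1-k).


r^(k-1) = 1.8748
eta = 1 - 1/1.8748 = 0.4666 = 46.6600%

46.6600%


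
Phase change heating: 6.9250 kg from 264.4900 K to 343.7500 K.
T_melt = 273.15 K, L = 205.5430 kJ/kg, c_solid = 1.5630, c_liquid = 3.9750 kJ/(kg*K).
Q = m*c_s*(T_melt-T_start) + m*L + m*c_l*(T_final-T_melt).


Q1 (sensible, solid) = 6.9250 * 1.5630 * 8.6600 = 93.7339 kJ
Q2 (latent) = 6.9250 * 205.5430 = 1423.3853 kJ
Q3 (sensible, liquid) = 6.9250 * 3.9750 * 70.6000 = 1943.3974 kJ
Q_total = 3460.5165 kJ

3460.5165 kJ


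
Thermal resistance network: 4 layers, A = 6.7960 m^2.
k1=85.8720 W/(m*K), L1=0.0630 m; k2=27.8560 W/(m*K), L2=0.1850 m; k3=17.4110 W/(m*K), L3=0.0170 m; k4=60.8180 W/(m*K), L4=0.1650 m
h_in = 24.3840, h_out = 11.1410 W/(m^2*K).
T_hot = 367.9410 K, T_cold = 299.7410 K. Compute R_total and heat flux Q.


R_conv_in = 1/(24.3840*6.7960) = 0.0060
R_1 = 0.0630/(85.8720*6.7960) = 0.0001
R_2 = 0.1850/(27.8560*6.7960) = 0.0010
R_3 = 0.0170/(17.4110*6.7960) = 0.0001
R_4 = 0.1650/(60.8180*6.7960) = 0.0004
R_conv_out = 1/(11.1410*6.7960) = 0.0132
R_total = 0.0209 K/W
Q = 68.2000 / 0.0209 = 3267.8282 W

R_total = 0.0209 K/W, Q = 3267.8282 W


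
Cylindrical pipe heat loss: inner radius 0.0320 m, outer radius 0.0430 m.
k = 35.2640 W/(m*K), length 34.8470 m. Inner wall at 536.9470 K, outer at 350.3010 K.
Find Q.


dT = 186.6460 K
ln(ro/ri) = 0.2955
Q = 2*pi*35.2640*34.8470*186.6460 / 0.2955 = 4877425.4227 W

4877425.4227 W


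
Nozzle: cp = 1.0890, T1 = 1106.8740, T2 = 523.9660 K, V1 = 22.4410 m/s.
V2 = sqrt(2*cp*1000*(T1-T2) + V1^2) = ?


dT = 582.9080 K
2*cp*1000*dT = 1269573.6240
V1^2 = 503.5985
V2 = sqrt(1270077.2225) = 1126.9770 m/s

1126.9770 m/s


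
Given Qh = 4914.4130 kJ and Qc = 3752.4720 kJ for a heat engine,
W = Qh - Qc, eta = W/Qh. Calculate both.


W = 4914.4130 - 3752.4720 = 1161.9410 kJ
eta = 1161.9410 / 4914.4130 = 0.2364 = 23.6435%

W = 1161.9410 kJ, eta = 23.6435%


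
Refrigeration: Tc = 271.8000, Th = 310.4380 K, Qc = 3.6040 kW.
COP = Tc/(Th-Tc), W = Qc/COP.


COP = 271.8000 / 38.6380 = 7.0345
W = 3.6040 / 7.0345 = 0.5123 kW

COP = 7.0345, W = 0.5123 kW


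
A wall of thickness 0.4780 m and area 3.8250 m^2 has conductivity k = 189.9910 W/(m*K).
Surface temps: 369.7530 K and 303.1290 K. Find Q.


dT = 66.6240 K
Q = 189.9910 * 3.8250 * 66.6240 / 0.4780 = 101290.1642 W

101290.1642 W


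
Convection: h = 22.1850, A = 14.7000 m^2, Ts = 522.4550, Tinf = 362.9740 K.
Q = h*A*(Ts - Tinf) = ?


dT = 159.4810 K
Q = 22.1850 * 14.7000 * 159.4810 = 52009.8640 W

52009.8640 W


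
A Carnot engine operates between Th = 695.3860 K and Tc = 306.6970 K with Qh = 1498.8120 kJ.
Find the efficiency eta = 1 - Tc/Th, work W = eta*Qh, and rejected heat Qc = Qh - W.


eta = 1 - 306.6970/695.3860 = 0.5590
W = 0.5590 * 1498.8120 = 837.7674 kJ
Qc = 1498.8120 - 837.7674 = 661.0446 kJ

eta = 55.8954%, W = 837.7674 kJ, Qc = 661.0446 kJ


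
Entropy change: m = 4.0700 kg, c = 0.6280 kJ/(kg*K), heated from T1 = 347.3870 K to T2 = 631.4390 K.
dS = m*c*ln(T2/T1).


T2/T1 = 1.8177
ln(T2/T1) = 0.5976
dS = 4.0700 * 0.6280 * 0.5976 = 1.5273 kJ/K

1.5273 kJ/K


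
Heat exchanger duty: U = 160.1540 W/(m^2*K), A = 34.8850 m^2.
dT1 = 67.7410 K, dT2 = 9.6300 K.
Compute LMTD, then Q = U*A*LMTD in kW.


LMTD = 29.7882 K
Q = 160.1540 * 34.8850 * 29.7882 = 166425.6466 W = 166.4256 kW

166.4256 kW


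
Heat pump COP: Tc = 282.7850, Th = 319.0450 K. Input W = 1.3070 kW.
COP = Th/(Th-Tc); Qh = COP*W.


COP = 319.0450 / 36.2600 = 8.7988
Qh = 8.7988 * 1.3070 = 11.5001 kW

COP = 8.7988, Qh = 11.5001 kW


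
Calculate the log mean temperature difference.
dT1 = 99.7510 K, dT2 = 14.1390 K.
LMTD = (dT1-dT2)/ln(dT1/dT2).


dT1/dT2 = 7.0550
ln(dT1/dT2) = 1.9537
LMTD = 85.6120 / 1.9537 = 43.8195 K

43.8195 K


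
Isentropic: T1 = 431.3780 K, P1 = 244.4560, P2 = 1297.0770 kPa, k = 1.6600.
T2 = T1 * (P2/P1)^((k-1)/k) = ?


(k-1)/k = 0.3976
(P2/P1)^exp = 1.9416
T2 = 431.3780 * 1.9416 = 837.5632 K

837.5632 K


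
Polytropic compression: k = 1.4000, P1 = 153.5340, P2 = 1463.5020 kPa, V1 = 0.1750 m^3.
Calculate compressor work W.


(k-1)/k = 0.2857
(P2/P1)^exp = 1.9044
W = 3.5000 * 153.5340 * 0.1750 * (1.9044 - 1) = 85.0535 kJ

85.0535 kJ


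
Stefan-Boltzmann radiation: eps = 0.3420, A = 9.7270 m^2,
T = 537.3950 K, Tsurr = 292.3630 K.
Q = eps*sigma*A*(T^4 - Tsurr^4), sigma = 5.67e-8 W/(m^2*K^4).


T^4 = 8.3402e+10
Tsurr^4 = 7.3062e+09
Q = 0.3420 * 5.67e-8 * 9.7270 * 7.6095e+10 = 14353.1354 W

14353.1354 W


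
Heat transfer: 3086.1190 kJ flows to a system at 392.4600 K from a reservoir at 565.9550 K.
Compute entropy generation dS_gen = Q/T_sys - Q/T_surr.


dS_sys = 3086.1190/392.4600 = 7.8635 kJ/K
dS_surr = -3086.1190/565.9550 = -5.4529 kJ/K
dS_gen = 7.8635 - 5.4529 = 2.4106 kJ/K (irreversible)

dS_gen = 2.4106 kJ/K, irreversible


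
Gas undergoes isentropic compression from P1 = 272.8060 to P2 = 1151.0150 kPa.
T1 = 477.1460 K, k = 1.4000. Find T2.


(k-1)/k = 0.2857
(P2/P1)^exp = 1.5088
T2 = 477.1460 * 1.5088 = 719.9256 K

719.9256 K


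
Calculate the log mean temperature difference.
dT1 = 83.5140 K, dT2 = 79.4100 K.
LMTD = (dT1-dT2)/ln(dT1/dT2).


dT1/dT2 = 1.0517
ln(dT1/dT2) = 0.0504
LMTD = 4.1040 / 0.0504 = 81.4448 K

81.4448 K


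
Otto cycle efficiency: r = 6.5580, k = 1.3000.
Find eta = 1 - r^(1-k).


r^(k-1) = 1.7581
eta = 1 - 1/1.7581 = 0.4312 = 43.1188%

43.1188%


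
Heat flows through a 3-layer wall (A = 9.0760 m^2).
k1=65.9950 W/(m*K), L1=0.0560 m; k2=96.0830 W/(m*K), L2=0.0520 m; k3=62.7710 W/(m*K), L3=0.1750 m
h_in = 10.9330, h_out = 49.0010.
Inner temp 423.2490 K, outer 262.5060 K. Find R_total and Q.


R_conv_in = 1/(10.9330*9.0760) = 0.0101
R_1 = 0.0560/(65.9950*9.0760) = 9.3494e-05
R_2 = 0.0520/(96.0830*9.0760) = 5.9630e-05
R_3 = 0.1750/(62.7710*9.0760) = 0.0003
R_conv_out = 1/(49.0010*9.0760) = 0.0022
R_total = 0.0128 K/W
Q = 160.7430 / 0.0128 = 12571.1610 W

R_total = 0.0128 K/W, Q = 12571.1610 W


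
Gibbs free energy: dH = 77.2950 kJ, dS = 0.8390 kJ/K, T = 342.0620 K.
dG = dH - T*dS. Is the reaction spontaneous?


T*dS = 342.0620 * 0.8390 = 286.9900 kJ
dG = 77.2950 - 286.9900 = -209.6950 kJ (spontaneous)

dG = -209.6950 kJ, spontaneous


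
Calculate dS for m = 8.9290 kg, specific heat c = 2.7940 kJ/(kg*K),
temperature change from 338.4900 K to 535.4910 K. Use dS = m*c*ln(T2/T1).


T2/T1 = 1.5820
ln(T2/T1) = 0.4587
dS = 8.9290 * 2.7940 * 0.4587 = 11.4432 kJ/K

11.4432 kJ/K


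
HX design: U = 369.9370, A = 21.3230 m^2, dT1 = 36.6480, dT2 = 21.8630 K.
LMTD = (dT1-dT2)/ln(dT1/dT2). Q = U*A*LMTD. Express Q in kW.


LMTD = 28.6219 K
Q = 369.9370 * 21.3230 * 28.6219 = 225774.0313 W = 225.7740 kW

225.7740 kW


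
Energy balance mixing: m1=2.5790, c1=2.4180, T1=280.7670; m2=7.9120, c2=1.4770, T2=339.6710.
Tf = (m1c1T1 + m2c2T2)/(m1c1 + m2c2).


num = 5720.2726
den = 17.9220
Tf = 319.1752 K

319.1752 K


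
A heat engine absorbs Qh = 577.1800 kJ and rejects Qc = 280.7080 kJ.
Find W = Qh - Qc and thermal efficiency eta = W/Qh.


W = 577.1800 - 280.7080 = 296.4720 kJ
eta = 296.4720 / 577.1800 = 0.5137 = 51.3656%

W = 296.4720 kJ, eta = 51.3656%


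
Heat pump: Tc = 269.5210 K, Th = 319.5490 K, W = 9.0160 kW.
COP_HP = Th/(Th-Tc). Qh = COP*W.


COP = 319.5490 / 50.0280 = 6.3874
Qh = 6.3874 * 9.0160 = 57.5888 kW

COP = 6.3874, Qh = 57.5888 kW


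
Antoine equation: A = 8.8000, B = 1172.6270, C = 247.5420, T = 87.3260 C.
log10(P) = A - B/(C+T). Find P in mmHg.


C+T = 334.8680
B/(C+T) = 3.5018
log10(P) = 8.8000 - 3.5018 = 5.2982
P = 10^5.2982 = 198719.7801 mmHg

198719.7801 mmHg


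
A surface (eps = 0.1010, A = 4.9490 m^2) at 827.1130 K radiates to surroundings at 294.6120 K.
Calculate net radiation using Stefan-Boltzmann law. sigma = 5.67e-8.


T^4 = 4.6801e+11
Tsurr^4 = 7.5336e+09
Q = 0.1010 * 5.67e-8 * 4.9490 * 4.6048e+11 = 13050.6938 W

13050.6938 W


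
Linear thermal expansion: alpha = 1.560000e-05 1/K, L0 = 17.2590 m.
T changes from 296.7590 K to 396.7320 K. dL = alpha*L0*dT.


dT = 99.9730 K
dL = 1.560000e-05 * 17.2590 * 99.9730 = 0.026917 m
L_final = 17.285917 m

dL = 0.026917 m


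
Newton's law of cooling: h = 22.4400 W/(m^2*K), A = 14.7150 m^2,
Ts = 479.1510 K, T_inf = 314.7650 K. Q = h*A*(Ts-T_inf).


dT = 164.3860 K
Q = 22.4400 * 14.7150 * 164.3860 = 54281.0134 W

54281.0134 W


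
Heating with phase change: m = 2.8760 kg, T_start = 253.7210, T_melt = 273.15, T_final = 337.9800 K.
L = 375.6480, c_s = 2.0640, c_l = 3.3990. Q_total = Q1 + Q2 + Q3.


Q1 (sensible, solid) = 2.8760 * 2.0640 * 19.4290 = 115.3318 kJ
Q2 (latent) = 2.8760 * 375.6480 = 1080.3636 kJ
Q3 (sensible, liquid) = 2.8760 * 3.3990 * 64.8300 = 633.7472 kJ
Q_total = 1829.4427 kJ

1829.4427 kJ


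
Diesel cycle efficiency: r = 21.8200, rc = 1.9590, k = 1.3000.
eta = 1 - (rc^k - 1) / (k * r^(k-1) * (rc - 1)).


r^(k-1) = 2.5215
rc^k = 2.3969
eta = 0.5556 = 55.5637%

55.5637%


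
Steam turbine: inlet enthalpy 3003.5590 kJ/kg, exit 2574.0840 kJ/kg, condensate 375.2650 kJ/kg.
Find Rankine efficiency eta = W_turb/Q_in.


W = 429.4750 kJ/kg
Q_in = 2628.2940 kJ/kg
eta = 0.1634 = 16.3404%

eta = 16.3404%


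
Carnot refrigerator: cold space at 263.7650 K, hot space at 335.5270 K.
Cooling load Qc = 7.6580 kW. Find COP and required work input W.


COP = 263.7650 / 71.7620 = 3.6756
W = 7.6580 / 3.6756 = 2.0835 kW

COP = 3.6756, W = 2.0835 kW


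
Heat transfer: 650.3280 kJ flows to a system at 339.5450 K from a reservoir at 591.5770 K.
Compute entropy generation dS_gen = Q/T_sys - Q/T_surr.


dS_sys = 650.3280/339.5450 = 1.9153 kJ/K
dS_surr = -650.3280/591.5770 = -1.0993 kJ/K
dS_gen = 1.9153 - 1.0993 = 0.8160 kJ/K (irreversible)

dS_gen = 0.8160 kJ/K, irreversible


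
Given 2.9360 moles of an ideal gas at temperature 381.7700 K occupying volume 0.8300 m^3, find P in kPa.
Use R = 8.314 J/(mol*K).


P = nRT/V = 2.9360 * 8.314 * 381.7700 / 0.8300
= 9318.9691 / 0.8300 = 11227.6736 Pa = 11.2277 kPa

11.2277 kPa


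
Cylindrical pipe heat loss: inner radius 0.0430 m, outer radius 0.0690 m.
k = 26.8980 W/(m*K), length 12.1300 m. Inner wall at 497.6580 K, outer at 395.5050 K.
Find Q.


dT = 102.1530 K
ln(ro/ri) = 0.4729
Q = 2*pi*26.8980*12.1300*102.1530 / 0.4729 = 442829.5591 W

442829.5591 W


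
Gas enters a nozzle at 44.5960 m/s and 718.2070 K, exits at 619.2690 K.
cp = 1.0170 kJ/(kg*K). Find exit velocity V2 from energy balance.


dT = 98.9380 K
2*cp*1000*dT = 201239.8920
V1^2 = 1988.8032
V2 = sqrt(203228.6952) = 450.8089 m/s

450.8089 m/s


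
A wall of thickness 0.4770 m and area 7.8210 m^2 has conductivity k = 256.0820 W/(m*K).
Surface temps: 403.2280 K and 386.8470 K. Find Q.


dT = 16.3810 K
Q = 256.0820 * 7.8210 * 16.3810 / 0.4770 = 68780.1898 W

68780.1898 W


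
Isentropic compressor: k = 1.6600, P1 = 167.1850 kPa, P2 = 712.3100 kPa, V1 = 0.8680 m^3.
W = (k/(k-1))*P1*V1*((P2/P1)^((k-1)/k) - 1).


(k-1)/k = 0.3976
(P2/P1)^exp = 1.7794
W = 2.5152 * 167.1850 * 0.8680 * (1.7794 - 1) = 284.4708 kJ

284.4708 kJ


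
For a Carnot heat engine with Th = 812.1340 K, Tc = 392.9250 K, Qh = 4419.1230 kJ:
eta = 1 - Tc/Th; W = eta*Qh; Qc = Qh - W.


eta = 1 - 392.9250/812.1340 = 0.5162
W = 0.5162 * 4419.1230 = 2281.0720 kJ
Qc = 4419.1230 - 2281.0720 = 2138.0510 kJ

eta = 51.6182%, W = 2281.0720 kJ, Qc = 2138.0510 kJ


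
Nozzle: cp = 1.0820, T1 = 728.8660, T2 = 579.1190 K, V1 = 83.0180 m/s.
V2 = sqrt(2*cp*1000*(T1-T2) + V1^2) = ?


dT = 149.7470 K
2*cp*1000*dT = 324052.5080
V1^2 = 6891.9883
V2 = sqrt(330944.4963) = 575.2778 m/s

575.2778 m/s


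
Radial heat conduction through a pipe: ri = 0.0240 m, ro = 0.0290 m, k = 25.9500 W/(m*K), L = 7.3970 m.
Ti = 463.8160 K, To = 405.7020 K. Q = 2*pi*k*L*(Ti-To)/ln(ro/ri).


dT = 58.1140 K
ln(ro/ri) = 0.1892
Q = 2*pi*25.9500*7.3970*58.1140 / 0.1892 = 370370.2459 W

370370.2459 W


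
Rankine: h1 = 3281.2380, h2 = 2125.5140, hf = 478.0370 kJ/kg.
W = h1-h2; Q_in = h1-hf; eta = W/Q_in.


W = 1155.7240 kJ/kg
Q_in = 2803.2010 kJ/kg
eta = 0.4123 = 41.2287%

eta = 41.2287%


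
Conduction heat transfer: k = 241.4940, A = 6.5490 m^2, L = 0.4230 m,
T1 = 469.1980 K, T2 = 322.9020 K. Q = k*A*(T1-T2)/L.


dT = 146.2960 K
Q = 241.4940 * 6.5490 * 146.2960 / 0.4230 = 546982.4850 W

546982.4850 W


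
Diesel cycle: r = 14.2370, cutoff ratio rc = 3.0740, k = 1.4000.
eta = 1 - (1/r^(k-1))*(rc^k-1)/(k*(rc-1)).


r^(k-1) = 2.8931
rc^k = 4.8171
eta = 0.5456 = 54.5610%

54.5610%


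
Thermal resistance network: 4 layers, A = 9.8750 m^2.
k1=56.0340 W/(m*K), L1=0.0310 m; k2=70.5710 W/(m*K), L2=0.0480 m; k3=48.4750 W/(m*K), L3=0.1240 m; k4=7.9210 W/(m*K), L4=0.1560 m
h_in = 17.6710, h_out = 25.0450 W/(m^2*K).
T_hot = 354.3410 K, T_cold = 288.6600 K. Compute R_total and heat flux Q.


R_conv_in = 1/(17.6710*9.8750) = 0.0057
R_1 = 0.0310/(56.0340*9.8750) = 5.6024e-05
R_2 = 0.0480/(70.5710*9.8750) = 6.8878e-05
R_3 = 0.1240/(48.4750*9.8750) = 0.0003
R_4 = 0.1560/(7.9210*9.8750) = 0.0020
R_conv_out = 1/(25.0450*9.8750) = 0.0040
R_total = 0.0122 K/W
Q = 65.6810 / 0.0122 = 5404.8221 W

R_total = 0.0122 K/W, Q = 5404.8221 W


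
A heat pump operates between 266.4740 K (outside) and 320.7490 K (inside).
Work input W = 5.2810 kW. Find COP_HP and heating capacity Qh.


COP = 320.7490 / 54.2750 = 5.9097
Qh = 5.9097 * 5.2810 = 31.2091 kW

COP = 5.9097, Qh = 31.2091 kW


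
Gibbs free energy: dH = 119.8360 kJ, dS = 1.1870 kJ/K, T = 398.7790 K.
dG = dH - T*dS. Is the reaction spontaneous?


T*dS = 398.7790 * 1.1870 = 473.3507 kJ
dG = 119.8360 - 473.3507 = -353.5147 kJ (spontaneous)

dG = -353.5147 kJ, spontaneous


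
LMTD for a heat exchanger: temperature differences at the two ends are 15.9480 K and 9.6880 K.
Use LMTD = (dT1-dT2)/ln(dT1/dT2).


dT1/dT2 = 1.6462
ln(dT1/dT2) = 0.4984
LMTD = 6.2600 / 0.4984 = 12.5590 K

12.5590 K


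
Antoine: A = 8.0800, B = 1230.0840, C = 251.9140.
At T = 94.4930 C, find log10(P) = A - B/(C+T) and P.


C+T = 346.4070
B/(C+T) = 3.5510
log10(P) = 8.0800 - 3.5510 = 4.5290
P = 10^4.5290 = 33808.1144 mmHg

33808.1144 mmHg


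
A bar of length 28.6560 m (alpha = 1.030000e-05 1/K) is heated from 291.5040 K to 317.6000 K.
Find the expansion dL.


dT = 26.0960 K
dL = 1.030000e-05 * 28.6560 * 26.0960 = 0.007702 m
L_final = 28.663702 m

dL = 0.007702 m


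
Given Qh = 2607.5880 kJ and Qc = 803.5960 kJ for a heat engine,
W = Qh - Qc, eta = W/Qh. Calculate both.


W = 2607.5880 - 803.5960 = 1803.9920 kJ
eta = 1803.9920 / 2607.5880 = 0.6918 = 69.1824%

W = 1803.9920 kJ, eta = 69.1824%


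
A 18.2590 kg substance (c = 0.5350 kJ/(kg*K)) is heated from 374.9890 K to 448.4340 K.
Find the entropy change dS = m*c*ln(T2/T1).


T2/T1 = 1.1959
ln(T2/T1) = 0.1789
dS = 18.2590 * 0.5350 * 0.1789 = 1.7473 kJ/K

1.7473 kJ/K


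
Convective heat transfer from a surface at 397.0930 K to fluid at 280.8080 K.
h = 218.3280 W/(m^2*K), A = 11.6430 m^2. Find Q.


dT = 116.2850 K
Q = 218.3280 * 11.6430 * 116.2850 = 295595.6448 W

295595.6448 W


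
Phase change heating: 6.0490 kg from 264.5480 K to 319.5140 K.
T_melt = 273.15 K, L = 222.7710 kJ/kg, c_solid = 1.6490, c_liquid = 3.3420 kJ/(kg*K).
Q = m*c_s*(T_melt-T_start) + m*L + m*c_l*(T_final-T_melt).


Q1 (sensible, solid) = 6.0490 * 1.6490 * 8.6020 = 85.8032 kJ
Q2 (latent) = 6.0490 * 222.7710 = 1347.5418 kJ
Q3 (sensible, liquid) = 6.0490 * 3.3420 * 46.3640 = 937.2834 kJ
Q_total = 2370.6284 kJ

2370.6284 kJ


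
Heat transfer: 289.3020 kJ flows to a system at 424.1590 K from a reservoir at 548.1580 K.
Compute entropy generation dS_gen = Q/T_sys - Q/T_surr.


dS_sys = 289.3020/424.1590 = 0.6821 kJ/K
dS_surr = -289.3020/548.1580 = -0.5278 kJ/K
dS_gen = 0.6821 - 0.5278 = 0.1543 kJ/K (irreversible)

dS_gen = 0.1543 kJ/K, irreversible


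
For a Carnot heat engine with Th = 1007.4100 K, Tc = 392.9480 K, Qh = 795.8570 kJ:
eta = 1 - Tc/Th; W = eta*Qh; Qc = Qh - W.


eta = 1 - 392.9480/1007.4100 = 0.6099
W = 0.6099 * 795.8570 = 485.4269 kJ
Qc = 795.8570 - 485.4269 = 310.4301 kJ

eta = 60.9942%, W = 485.4269 kJ, Qc = 310.4301 kJ


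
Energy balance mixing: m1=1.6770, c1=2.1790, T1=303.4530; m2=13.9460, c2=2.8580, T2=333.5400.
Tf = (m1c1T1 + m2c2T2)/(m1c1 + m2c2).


num = 14402.9994
den = 43.5119
Tf = 331.0133 K

331.0133 K


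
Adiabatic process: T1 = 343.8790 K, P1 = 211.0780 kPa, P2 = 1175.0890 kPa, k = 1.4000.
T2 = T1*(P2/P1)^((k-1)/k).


(k-1)/k = 0.2857
(P2/P1)^exp = 1.6332
T2 = 343.8790 * 1.6332 = 561.6195 K

561.6195 K


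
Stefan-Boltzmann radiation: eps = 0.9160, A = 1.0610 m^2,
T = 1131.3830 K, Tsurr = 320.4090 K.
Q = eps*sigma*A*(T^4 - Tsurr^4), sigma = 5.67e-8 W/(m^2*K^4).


T^4 = 1.6385e+12
Tsurr^4 = 1.0539e+10
Q = 0.9160 * 5.67e-8 * 1.0610 * 1.6279e+12 = 89707.7339 W

89707.7339 W


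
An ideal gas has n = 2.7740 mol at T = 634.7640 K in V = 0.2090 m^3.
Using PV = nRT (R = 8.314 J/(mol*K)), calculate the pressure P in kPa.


P = nRT/V = 2.7740 * 8.314 * 634.7640 / 0.2090
= 14639.5850 / 0.2090 = 70045.8612 Pa = 70.0459 kPa

70.0459 kPa


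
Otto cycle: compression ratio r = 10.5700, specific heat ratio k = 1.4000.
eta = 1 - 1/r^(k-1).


r^(k-1) = 2.5682
eta = 1 - 1/2.5682 = 0.6106 = 61.0623%

61.0623%


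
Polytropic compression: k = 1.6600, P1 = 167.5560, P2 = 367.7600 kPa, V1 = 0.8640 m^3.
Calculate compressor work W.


(k-1)/k = 0.3976
(P2/P1)^exp = 1.3669
W = 2.5152 * 167.5560 * 0.8640 * (1.3669 - 1) = 133.5963 kJ

133.5963 kJ


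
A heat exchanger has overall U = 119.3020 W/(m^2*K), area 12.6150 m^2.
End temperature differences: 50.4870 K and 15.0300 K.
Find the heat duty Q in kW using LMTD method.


LMTD = 29.2630 K
Q = 119.3020 * 12.6150 * 29.2630 = 44040.6221 W = 44.0406 kW

44.0406 kW


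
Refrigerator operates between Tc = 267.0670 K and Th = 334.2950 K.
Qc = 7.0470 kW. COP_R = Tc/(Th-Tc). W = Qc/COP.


COP = 267.0670 / 67.2280 = 3.9726
W = 7.0470 / 3.9726 = 1.7739 kW

COP = 3.9726, W = 1.7739 kW


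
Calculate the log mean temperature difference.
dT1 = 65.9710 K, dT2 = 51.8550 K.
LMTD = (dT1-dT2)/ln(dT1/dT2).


dT1/dT2 = 1.2722
ln(dT1/dT2) = 0.2408
LMTD = 14.1160 / 0.2408 = 58.6301 K

58.6301 K


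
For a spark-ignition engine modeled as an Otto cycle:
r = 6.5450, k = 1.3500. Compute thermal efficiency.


r^(k-1) = 1.9300
eta = 1 - 1/1.9300 = 0.4819 = 48.1878%

48.1878%


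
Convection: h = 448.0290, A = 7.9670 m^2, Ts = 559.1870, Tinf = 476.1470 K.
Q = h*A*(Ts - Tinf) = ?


dT = 83.0400 K
Q = 448.0290 * 7.9670 * 83.0400 = 296406.8825 W

296406.8825 W


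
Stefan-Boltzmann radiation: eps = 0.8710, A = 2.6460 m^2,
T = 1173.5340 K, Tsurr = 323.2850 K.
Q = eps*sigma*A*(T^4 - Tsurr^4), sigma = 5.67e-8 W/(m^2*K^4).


T^4 = 1.8966e+12
Tsurr^4 = 1.0923e+10
Q = 0.8710 * 5.67e-8 * 2.6460 * 1.8857e+12 = 246413.9875 W

246413.9875 W


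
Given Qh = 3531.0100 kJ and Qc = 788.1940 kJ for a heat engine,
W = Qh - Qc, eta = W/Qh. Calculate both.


W = 3531.0100 - 788.1940 = 2742.8160 kJ
eta = 2742.8160 / 3531.0100 = 0.7768 = 77.6779%

W = 2742.8160 kJ, eta = 77.6779%


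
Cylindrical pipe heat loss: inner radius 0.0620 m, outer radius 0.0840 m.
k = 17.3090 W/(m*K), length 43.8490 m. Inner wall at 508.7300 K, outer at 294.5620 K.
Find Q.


dT = 214.1680 K
ln(ro/ri) = 0.3037
Q = 2*pi*17.3090*43.8490*214.1680 / 0.3037 = 3363151.8615 W

3363151.8615 W


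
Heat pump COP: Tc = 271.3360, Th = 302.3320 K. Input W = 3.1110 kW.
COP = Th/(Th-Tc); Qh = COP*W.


COP = 302.3320 / 30.9960 = 9.7539
Qh = 9.7539 * 3.1110 = 30.3444 kW

COP = 9.7539, Qh = 30.3444 kW


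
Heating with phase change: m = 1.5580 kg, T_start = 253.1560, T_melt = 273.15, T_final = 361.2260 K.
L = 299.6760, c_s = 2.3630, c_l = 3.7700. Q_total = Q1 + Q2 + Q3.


Q1 (sensible, solid) = 1.5580 * 2.3630 * 19.9940 = 73.6090 kJ
Q2 (latent) = 1.5580 * 299.6760 = 466.8952 kJ
Q3 (sensible, liquid) = 1.5580 * 3.7700 * 88.0760 = 517.3285 kJ
Q_total = 1057.8327 kJ

1057.8327 kJ


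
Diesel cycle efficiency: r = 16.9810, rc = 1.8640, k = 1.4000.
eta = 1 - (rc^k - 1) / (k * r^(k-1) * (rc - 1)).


r^(k-1) = 3.1045
rc^k = 2.3912
eta = 0.6295 = 62.9510%

62.9510%


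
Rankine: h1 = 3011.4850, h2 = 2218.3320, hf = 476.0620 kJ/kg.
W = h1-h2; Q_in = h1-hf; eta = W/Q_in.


W = 793.1530 kJ/kg
Q_in = 2535.4230 kJ/kg
eta = 0.3128 = 31.2829%

eta = 31.2829%


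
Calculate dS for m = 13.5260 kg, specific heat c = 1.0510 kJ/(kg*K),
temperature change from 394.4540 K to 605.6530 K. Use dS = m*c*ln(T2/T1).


T2/T1 = 1.5354
ln(T2/T1) = 0.4288
dS = 13.5260 * 1.0510 * 0.4288 = 6.0958 kJ/K

6.0958 kJ/K


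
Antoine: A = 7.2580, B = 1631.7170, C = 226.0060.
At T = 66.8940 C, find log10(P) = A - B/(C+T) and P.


C+T = 292.9000
B/(C+T) = 5.5709
log10(P) = 7.2580 - 5.5709 = 1.6871
P = 10^1.6871 = 48.6518 mmHg

48.6518 mmHg


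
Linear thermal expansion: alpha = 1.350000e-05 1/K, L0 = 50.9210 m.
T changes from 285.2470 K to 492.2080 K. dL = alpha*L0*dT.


dT = 206.9610 K
dL = 1.350000e-05 * 50.9210 * 206.9610 = 0.142272 m
L_final = 51.063272 m

dL = 0.142272 m


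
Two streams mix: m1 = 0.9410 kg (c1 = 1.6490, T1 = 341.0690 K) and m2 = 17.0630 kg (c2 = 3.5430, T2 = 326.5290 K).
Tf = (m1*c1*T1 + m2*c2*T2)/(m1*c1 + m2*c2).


num = 20269.2922
den = 62.0059
Tf = 326.8929 K

326.8929 K


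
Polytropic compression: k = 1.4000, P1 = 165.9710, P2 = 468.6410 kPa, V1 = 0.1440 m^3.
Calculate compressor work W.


(k-1)/k = 0.2857
(P2/P1)^exp = 1.3452
W = 3.5000 * 165.9710 * 0.1440 * (1.3452 - 1) = 28.8798 kJ

28.8798 kJ


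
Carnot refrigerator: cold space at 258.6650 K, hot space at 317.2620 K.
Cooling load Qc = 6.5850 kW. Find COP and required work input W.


COP = 258.6650 / 58.5970 = 4.4143
W = 6.5850 / 4.4143 = 1.4917 kW

COP = 4.4143, W = 1.4917 kW


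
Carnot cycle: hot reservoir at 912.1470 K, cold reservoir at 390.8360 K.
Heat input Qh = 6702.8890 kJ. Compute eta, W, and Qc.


eta = 1 - 390.8360/912.1470 = 0.5715
W = 0.5715 * 6702.8890 = 3830.8406 kJ
Qc = 6702.8890 - 3830.8406 = 2872.0484 kJ

eta = 57.1521%, W = 3830.8406 kJ, Qc = 2872.0484 kJ


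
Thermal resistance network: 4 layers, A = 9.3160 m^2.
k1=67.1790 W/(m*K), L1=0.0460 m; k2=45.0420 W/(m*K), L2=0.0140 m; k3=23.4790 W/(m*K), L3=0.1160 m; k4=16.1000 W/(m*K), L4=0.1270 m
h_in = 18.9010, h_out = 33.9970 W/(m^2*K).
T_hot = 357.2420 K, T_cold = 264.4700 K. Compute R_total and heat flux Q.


R_conv_in = 1/(18.9010*9.3160) = 0.0057
R_1 = 0.0460/(67.1790*9.3160) = 7.3501e-05
R_2 = 0.0140/(45.0420*9.3160) = 3.3364e-05
R_3 = 0.1160/(23.4790*9.3160) = 0.0005
R_4 = 0.1270/(16.1000*9.3160) = 0.0008
R_conv_out = 1/(33.9970*9.3160) = 0.0032
R_total = 0.0103 K/W
Q = 92.7720 / 0.0103 = 8989.0827 W

R_total = 0.0103 K/W, Q = 8989.0827 W


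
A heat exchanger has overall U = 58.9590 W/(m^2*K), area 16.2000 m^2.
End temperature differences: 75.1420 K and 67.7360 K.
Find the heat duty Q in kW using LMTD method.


LMTD = 71.3750 K
Q = 58.9590 * 16.2000 * 71.3750 = 68172.7921 W = 68.1728 kW

68.1728 kW


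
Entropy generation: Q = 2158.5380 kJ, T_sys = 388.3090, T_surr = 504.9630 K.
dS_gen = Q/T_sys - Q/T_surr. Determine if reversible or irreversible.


dS_sys = 2158.5380/388.3090 = 5.5588 kJ/K
dS_surr = -2158.5380/504.9630 = -4.2746 kJ/K
dS_gen = 5.5588 - 4.2746 = 1.2842 kJ/K (irreversible)

dS_gen = 1.2842 kJ/K, irreversible


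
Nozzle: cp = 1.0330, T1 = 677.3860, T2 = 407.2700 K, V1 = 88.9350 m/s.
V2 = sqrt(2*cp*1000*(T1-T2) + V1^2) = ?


dT = 270.1160 K
2*cp*1000*dT = 558059.6560
V1^2 = 7909.4342
V2 = sqrt(565969.0902) = 752.3092 m/s

752.3092 m/s


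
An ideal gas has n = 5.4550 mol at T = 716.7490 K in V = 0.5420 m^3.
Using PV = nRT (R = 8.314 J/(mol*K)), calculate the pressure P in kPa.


P = nRT/V = 5.4550 * 8.314 * 716.7490 / 0.5420
= 32506.6242 / 0.5420 = 59975.3214 Pa = 59.9753 kPa

59.9753 kPa


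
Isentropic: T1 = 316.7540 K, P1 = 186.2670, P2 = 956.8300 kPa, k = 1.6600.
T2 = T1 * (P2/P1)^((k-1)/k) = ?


(k-1)/k = 0.3976
(P2/P1)^exp = 1.9168
T2 = 316.7540 * 1.9168 = 607.1404 K

607.1404 K


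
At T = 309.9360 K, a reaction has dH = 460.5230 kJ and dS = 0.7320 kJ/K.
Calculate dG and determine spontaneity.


T*dS = 309.9360 * 0.7320 = 226.8732 kJ
dG = 460.5230 - 226.8732 = 233.6498 kJ (non-spontaneous)

dG = 233.6498 kJ, non-spontaneous


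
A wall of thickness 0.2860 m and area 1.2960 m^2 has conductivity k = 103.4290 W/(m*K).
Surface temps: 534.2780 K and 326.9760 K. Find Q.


dT = 207.3020 K
Q = 103.4290 * 1.2960 * 207.3020 / 0.2860 = 97159.3915 W

97159.3915 W


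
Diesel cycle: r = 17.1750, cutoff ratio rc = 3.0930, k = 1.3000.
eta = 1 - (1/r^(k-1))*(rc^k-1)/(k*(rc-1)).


r^(k-1) = 2.3468
rc^k = 4.3400
eta = 0.4769 = 47.6917%

47.6917%


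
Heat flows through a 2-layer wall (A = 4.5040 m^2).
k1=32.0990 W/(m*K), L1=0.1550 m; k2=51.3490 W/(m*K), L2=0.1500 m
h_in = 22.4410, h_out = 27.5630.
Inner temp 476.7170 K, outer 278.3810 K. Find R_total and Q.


R_conv_in = 1/(22.4410*4.5040) = 0.0099
R_1 = 0.1550/(32.0990*4.5040) = 0.0011
R_2 = 0.1500/(51.3490*4.5040) = 0.0006
R_conv_out = 1/(27.5630*4.5040) = 0.0081
R_total = 0.0197 K/W
Q = 198.3360 / 0.0197 = 10083.3849 W

R_total = 0.0197 K/W, Q = 10083.3849 W


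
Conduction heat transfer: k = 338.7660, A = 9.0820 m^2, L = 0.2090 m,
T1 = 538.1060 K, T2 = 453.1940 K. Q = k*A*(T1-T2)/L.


dT = 84.9120 K
Q = 338.7660 * 9.0820 * 84.9120 / 0.2090 = 1249982.9752 W

1249982.9752 W


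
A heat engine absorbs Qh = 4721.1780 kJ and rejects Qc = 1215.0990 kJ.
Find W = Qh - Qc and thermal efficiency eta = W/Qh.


W = 4721.1780 - 1215.0990 = 3506.0790 kJ
eta = 3506.0790 / 4721.1780 = 0.7426 = 74.2628%

W = 3506.0790 kJ, eta = 74.2628%


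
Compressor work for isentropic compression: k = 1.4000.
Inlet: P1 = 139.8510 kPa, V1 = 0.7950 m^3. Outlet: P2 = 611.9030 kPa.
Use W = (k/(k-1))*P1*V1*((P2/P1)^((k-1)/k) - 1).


(k-1)/k = 0.2857
(P2/P1)^exp = 1.5246
W = 3.5000 * 139.8510 * 0.7950 * (1.5246 - 1) = 204.1292 kJ

204.1292 kJ


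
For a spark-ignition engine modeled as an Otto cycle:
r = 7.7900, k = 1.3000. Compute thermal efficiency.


r^(k-1) = 1.8512
eta = 1 - 1/1.8512 = 0.4598 = 45.9820%

45.9820%


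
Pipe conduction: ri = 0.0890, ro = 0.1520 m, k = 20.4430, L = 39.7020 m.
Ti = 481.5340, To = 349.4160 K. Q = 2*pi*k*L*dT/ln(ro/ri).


dT = 132.1180 K
ln(ro/ri) = 0.5352
Q = 2*pi*20.4430*39.7020*132.1180 / 0.5352 = 1258771.6191 W

1258771.6191 W


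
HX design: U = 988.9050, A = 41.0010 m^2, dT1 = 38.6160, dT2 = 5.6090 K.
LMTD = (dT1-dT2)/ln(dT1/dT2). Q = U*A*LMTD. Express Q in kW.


LMTD = 17.1083 K
Q = 988.9050 * 41.0010 * 17.1083 = 693675.8989 W = 693.6759 kW

693.6759 kW


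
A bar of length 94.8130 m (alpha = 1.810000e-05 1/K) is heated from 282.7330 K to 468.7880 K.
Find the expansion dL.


dT = 186.0550 K
dL = 1.810000e-05 * 94.8130 * 186.0550 = 0.319292 m
L_final = 95.132292 m

dL = 0.319292 m


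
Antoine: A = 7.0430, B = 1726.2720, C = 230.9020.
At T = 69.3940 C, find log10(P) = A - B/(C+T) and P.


C+T = 300.2960
B/(C+T) = 5.7486
log10(P) = 7.0430 - 5.7486 = 1.2944
P = 10^1.2944 = 19.6984 mmHg

19.6984 mmHg


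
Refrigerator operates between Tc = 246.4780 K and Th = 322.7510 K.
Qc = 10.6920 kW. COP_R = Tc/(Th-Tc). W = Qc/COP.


COP = 246.4780 / 76.2730 = 3.2315
W = 10.6920 / 3.2315 = 3.3087 kW

COP = 3.2315, W = 3.3087 kW


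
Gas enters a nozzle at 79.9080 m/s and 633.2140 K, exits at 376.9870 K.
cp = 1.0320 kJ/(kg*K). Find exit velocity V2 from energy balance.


dT = 256.2270 K
2*cp*1000*dT = 528852.5280
V1^2 = 6385.2885
V2 = sqrt(535237.8165) = 731.5995 m/s

731.5995 m/s


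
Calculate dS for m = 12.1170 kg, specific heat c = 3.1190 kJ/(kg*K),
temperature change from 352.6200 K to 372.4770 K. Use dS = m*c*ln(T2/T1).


T2/T1 = 1.0563
ln(T2/T1) = 0.0548
dS = 12.1170 * 3.1190 * 0.0548 = 2.0705 kJ/K

2.0705 kJ/K


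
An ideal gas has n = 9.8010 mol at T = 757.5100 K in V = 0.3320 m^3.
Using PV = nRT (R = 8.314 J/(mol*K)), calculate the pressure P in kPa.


P = nRT/V = 9.8010 * 8.314 * 757.5100 / 0.3320
= 61726.0917 / 0.3320 = 185921.9630 Pa = 185.9220 kPa

185.9220 kPa


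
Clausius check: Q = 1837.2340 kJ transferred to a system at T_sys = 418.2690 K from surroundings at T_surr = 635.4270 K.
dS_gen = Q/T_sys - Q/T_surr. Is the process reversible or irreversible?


dS_sys = 1837.2340/418.2690 = 4.3925 kJ/K
dS_surr = -1837.2340/635.4270 = -2.8913 kJ/K
dS_gen = 4.3925 - 2.8913 = 1.5011 kJ/K (irreversible)

dS_gen = 1.5011 kJ/K, irreversible


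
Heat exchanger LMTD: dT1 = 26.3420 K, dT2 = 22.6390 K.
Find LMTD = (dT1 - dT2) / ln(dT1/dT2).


dT1/dT2 = 1.1636
ln(dT1/dT2) = 0.1515
LMTD = 3.7030 / 0.1515 = 24.4438 K

24.4438 K
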